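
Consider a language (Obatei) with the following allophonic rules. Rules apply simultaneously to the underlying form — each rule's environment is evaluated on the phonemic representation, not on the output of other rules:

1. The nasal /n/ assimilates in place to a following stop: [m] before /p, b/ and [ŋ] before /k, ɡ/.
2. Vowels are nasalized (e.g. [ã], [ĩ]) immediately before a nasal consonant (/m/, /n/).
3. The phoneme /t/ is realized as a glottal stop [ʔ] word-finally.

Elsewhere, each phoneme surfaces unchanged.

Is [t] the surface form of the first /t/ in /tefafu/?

Yes

/t/ (word-initial) is in the target of rule 3 but the environment (word-finally) is not met → [t].
The actual realization is [t], which matches [t].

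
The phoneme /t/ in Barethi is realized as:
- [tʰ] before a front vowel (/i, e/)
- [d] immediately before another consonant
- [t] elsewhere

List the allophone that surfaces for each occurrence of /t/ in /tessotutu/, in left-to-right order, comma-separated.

[tʰ], [t], [t]

Occurrence 1 (position 1): before a front vowel (/i, e/) → [tʰ].
Occurrence 2 (position 6): no conditioning environment matches → elsewhere allophone [t].
Occurrence 3 (position 8): no conditioning environment matches → elsewhere allophone [t].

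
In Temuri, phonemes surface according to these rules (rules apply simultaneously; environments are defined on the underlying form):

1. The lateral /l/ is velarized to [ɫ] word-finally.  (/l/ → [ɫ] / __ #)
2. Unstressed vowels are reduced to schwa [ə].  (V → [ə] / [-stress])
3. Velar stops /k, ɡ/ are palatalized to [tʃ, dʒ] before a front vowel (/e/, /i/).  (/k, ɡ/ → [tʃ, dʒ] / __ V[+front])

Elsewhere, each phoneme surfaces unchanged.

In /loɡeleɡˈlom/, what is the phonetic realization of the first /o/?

/o/ (between /l/ and /ɡ/) occurs in an unstressed syllable → [ə] by rule 2.

[ə]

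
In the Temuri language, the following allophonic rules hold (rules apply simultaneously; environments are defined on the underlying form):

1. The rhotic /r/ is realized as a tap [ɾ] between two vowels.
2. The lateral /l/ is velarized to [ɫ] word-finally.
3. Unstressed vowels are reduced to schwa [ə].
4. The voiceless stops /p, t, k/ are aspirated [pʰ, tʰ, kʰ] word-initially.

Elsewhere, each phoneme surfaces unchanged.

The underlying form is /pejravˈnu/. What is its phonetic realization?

[pʰəjrəvˈnu]

/p/ meets the environment for rule 4 (word-initially) → [pʰ].
/e/ meets the environment for rule 3 (in an unstressed syllable) → [ə].
/j/ stays [j].
/r/ (between /j/ and /a/) is in the target of rule 1 but the environment (between two vowels) is not met → [r].
/a/ — between /r/ and /v/, in an unstressed syllable — surfaces as [ə] (rule 3).
/v/ — not in any rule's target class → [v].
/n/ (between /v/ and /u/): no rule targets it → [n].
/u/ (word-final): rule 3 targets it, but not in an unstressed syllable → unchanged [u].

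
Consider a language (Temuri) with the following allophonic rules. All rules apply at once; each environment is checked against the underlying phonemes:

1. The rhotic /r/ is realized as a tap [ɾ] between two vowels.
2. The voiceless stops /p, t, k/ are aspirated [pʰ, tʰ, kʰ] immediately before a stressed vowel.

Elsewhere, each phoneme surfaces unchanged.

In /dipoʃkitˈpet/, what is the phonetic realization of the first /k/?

[k]

/k/ (between /ʃ/ and /i/): rule 2 targets it, but not immediately before a stressed vowel → unchanged [k].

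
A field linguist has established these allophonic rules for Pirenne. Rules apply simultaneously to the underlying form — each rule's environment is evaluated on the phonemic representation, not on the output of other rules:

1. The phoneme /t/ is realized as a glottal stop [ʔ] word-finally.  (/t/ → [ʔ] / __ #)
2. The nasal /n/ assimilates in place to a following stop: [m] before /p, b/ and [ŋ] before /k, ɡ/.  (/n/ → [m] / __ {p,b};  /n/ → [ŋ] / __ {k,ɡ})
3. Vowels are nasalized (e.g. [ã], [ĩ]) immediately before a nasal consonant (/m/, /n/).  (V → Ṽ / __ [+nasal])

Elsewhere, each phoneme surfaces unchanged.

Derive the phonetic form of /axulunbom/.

[axulũmbõm]

/a/ (word-initial): rule 3 targets it, but not before a nasal consonant → unchanged [a].
/x/ (between /a/ and /u/): no rule targets it → [x].
/u/ (between /x/ and /l/) is in the target of rule 3 but the environment (before a nasal consonant) is not met → [u].
/l/ (between /u/ and /u/): no rule targets it → [l].
/u/ (between /l/ and /n/): before a nasal consonant, so rule 3 applies → [ũ].
Rule 2 applies to /n/ (between /u/ and /b/: before a labial or velar stop) → [m].
/b/ — not in any rule's target class → [b].
/o/ — between /b/ and /m/, before a nasal consonant — surfaces as [õ] (rule 3).
/m/ (word-final) is unaffected → [m].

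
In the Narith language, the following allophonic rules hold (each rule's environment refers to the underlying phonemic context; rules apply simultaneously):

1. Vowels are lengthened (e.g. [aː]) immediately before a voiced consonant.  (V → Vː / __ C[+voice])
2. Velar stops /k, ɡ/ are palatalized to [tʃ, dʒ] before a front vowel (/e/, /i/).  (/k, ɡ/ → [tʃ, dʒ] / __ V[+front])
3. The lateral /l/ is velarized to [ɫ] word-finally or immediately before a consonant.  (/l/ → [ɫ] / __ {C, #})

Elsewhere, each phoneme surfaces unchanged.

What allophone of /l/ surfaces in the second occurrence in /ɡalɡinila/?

/l/ — between /i/ and /a/; rule 3 does not apply here → [l].

[l]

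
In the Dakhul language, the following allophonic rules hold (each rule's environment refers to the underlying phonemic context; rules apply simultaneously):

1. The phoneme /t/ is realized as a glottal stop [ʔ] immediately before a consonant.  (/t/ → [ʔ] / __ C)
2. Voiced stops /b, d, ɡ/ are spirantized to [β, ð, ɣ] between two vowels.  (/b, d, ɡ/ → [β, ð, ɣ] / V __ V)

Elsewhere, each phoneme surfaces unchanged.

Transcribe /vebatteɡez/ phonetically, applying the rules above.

/v/ — not in any rule's target class → [v].
/e/ (between /v/ and /b/) is unaffected → [e].
/b/ meets the environment for rule 2 (between two vowels) → [β].
/a/ (between /b/ and /t/) is unaffected → [a].
/t/ (between /a/ and /t/): immediately before a consonant, so rule 1 applies → [ʔ].
/t/ — between /t/ and /e/; rule 1 does not apply here → [t].
/e/ (between /t/ and /ɡ/) is unaffected → [e].
/ɡ/ — between /e/ and /e/, between two vowels — surfaces as [ɣ] (rule 2).
/e/ (between /ɡ/ and /z/) is unaffected → [e].
/z/ (word-final) is unaffected → [z].

[veβaʔteɣez]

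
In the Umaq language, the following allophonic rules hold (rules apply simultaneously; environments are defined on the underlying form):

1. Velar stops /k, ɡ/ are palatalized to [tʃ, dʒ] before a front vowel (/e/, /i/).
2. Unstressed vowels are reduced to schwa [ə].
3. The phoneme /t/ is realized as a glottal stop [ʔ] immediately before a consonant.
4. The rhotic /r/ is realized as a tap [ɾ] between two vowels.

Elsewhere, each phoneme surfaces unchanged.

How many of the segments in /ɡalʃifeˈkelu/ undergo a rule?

Segments that undergo a rule: /a/ → [ə] (rule 2); /i/ → [ə] (rule 2); /e/ → [ə] (rule 2); /k/ → [tʃ] (rule 1); /u/ → [ə] (rule 2).
All other segments surface unchanged.

5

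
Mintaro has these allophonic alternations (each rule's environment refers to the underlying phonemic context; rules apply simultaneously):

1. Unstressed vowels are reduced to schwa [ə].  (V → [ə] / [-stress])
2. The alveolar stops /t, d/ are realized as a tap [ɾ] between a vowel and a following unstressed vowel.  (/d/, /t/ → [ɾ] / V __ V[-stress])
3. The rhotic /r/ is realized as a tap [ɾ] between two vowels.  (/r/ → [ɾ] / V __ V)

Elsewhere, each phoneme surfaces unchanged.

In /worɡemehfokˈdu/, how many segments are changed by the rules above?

4

Segments that undergo a rule: /o/ → [ə] (rule 1); /e/ → [ə] (rule 1); /e/ → [ə] (rule 1); /o/ → [ə] (rule 1).
All other segments surface unchanged.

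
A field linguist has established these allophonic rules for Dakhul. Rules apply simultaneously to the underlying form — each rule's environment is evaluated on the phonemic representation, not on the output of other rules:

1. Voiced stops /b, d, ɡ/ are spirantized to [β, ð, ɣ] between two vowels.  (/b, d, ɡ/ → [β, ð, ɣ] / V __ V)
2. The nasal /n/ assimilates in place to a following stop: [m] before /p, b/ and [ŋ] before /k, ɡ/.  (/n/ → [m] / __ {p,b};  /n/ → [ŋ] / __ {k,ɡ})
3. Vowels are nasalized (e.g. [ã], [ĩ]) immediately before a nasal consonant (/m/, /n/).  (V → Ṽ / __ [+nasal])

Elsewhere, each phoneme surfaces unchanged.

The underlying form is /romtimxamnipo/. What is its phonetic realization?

/r/ (word-initial) is unaffected → [r].
/o/ (between /r/ and /m/) occurs before a nasal consonant → [õ] by rule 3.
/m/ stays [m].
/t/ stays [t].
/i/ meets the environment for rule 3 (before a nasal consonant) → [ĩ].
/m/ (between /i/ and /x/) is unaffected → [m].
/x/ — not in any rule's target class → [x].
/a/ (between /x/ and /m/) occurs before a nasal consonant → [ã] by rule 3.
/m/ stays [m].
/n/ (between /m/ and /i/) is in the target of rule 2 but the environment (before a labial or velar stop) is not met → [n].
/i/ (between /n/ and /p/) fails the environment for rule 3, so it stays [i].
/p/ (between /i/ and /o/) is unaffected → [p].
/o/ (word-final) is in the target of rule 3 but the environment (before a nasal consonant) is not met → [o].

[rõmtĩmxãmnipo]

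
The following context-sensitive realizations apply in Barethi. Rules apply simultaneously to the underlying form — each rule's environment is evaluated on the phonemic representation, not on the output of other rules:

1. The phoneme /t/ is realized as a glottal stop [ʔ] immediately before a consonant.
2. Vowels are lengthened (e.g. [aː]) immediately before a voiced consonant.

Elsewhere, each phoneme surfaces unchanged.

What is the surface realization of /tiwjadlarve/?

[tiːwjaːdlaːrve]

/t/ (word-initial): rule 1 targets it, but not immediately before a consonant → unchanged [t].
/i/ (between /t/ and /w/): before a voiced consonant, so rule 2 applies → [iː].
/w/ stays [w].
/j/ stays [j].
Rule 2 applies to /a/ (between /j/ and /d/: before a voiced consonant) → [aː].
/d/ stays [d].
/l/ (between /d/ and /a/) is unaffected → [l].
Rule 2 applies to /a/ (between /l/ and /r/: before a voiced consonant) → [aː].
/r/ stays [r].
/v/ (between /r/ and /e/) is unaffected → [v].
/e/ (word-final): rule 2 targets it, but not before a voiced consonant → unchanged [e].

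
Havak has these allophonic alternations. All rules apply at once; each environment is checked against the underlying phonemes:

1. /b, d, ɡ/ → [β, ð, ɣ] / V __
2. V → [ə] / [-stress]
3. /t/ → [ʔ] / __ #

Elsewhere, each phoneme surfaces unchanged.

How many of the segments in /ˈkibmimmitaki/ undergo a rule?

5

Segments that undergo a rule: /b/ → [β] (rule 1); /i/ → [ə] (rule 2); /i/ → [ə] (rule 2); /a/ → [ə] (rule 2); /i/ → [ə] (rule 2).
All other segments surface unchanged.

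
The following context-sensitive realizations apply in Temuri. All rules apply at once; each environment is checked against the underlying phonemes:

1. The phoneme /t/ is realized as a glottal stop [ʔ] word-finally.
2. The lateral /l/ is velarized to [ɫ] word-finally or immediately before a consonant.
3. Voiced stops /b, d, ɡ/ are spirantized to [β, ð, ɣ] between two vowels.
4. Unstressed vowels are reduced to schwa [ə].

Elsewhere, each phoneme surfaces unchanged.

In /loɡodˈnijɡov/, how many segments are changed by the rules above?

4

Segments that undergo a rule: /o/ → [ə] (rule 4); /ɡ/ → [ɣ] (rule 3); /o/ → [ə] (rule 4); /o/ → [ə] (rule 4).
All other segments surface unchanged.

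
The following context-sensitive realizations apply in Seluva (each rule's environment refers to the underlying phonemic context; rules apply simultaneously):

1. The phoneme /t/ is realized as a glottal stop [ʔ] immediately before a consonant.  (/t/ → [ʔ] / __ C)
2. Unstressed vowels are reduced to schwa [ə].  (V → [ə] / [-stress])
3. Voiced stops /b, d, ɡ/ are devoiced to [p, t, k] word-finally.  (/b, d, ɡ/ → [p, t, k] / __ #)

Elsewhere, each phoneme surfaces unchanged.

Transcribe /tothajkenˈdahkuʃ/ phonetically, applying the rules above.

[təʔhəjkənˈdahkəʃ]

/t/ (word-initial) fails the environment for rule 1, so it stays [t].
/o/ meets the environment for rule 2 (in an unstressed syllable) → [ə].
/t/ meets the environment for rule 1 (immediately before a consonant) → [ʔ].
/a/ (between /h/ and /j/): in an unstressed syllable, so rule 2 applies → [ə].
/e/ (between /k/ and /n/) occurs in an unstressed syllable → [ə] by rule 2.
/d/ (between /n/ and /a/) is in the target of rule 3 but the environment (word-finally) is not met → [d].
/a/ — between /d/ and /h/; rule 2 does not apply here → [a].
/u/ — between /k/ and /ʃ/, in an unstressed syllable — surfaces as [ə] (rule 2).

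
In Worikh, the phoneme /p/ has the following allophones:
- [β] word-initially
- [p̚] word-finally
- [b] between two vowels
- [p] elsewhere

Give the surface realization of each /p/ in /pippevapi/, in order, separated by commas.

Occurrence 1 (position 1): word-initially → [β].
Occurrence 2 (position 3): no conditioning environment matches → elsewhere allophone [p].
Occurrence 3 (position 4): no conditioning environment matches → elsewhere allophone [p].
Occurrence 4 (position 8): between two vowels → [b].

[β], [p], [p], [b]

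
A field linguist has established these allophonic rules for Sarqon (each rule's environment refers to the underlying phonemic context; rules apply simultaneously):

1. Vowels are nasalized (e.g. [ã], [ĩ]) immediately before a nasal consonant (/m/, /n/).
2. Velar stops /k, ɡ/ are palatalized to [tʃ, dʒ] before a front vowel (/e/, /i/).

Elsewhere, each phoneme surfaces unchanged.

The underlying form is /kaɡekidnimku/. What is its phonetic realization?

/k/ (word-initial): rule 2 targets it, but not before a front vowel → unchanged [k].
/a/ (between /k/ and /ɡ/): rule 1 targets it, but not before a nasal consonant → unchanged [a].
Rule 2 applies to /ɡ/ (between /a/ and /e/: before a front vowel) → [dʒ].
/e/ (between /ɡ/ and /k/) fails the environment for rule 1, so it stays [e].
Rule 2 applies to /k/ (between /e/ and /i/: before a front vowel) → [tʃ].
/i/ (between /k/ and /d/) is in the target of rule 1 but the environment (before a nasal consonant) is not met → [i].
/d/ — not in any rule's target class → [d].
/n/ (between /d/ and /i/): no rule targets it → [n].
/i/ (between /n/ and /m/): before a nasal consonant, so rule 1 applies → [ĩ].
/m/ (between /i/ and /k/): no rule targets it → [m].
/k/ (between /m/ and /u/) fails the environment for rule 2, so it stays [k].
/u/ — word-final; rule 1 does not apply here → [u].

[kadʒetʃidnĩmku]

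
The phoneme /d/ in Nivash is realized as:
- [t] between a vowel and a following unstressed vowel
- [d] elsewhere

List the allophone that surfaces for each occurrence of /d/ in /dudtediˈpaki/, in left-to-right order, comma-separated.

Occurrence 1 (position 1): no conditioning environment matches → elsewhere allophone [d].
Occurrence 2 (position 3): no conditioning environment matches → elsewhere allophone [d].
Occurrence 3 (position 6): between a vowel and a following unstressed vowel → [t].

[d], [d], [t]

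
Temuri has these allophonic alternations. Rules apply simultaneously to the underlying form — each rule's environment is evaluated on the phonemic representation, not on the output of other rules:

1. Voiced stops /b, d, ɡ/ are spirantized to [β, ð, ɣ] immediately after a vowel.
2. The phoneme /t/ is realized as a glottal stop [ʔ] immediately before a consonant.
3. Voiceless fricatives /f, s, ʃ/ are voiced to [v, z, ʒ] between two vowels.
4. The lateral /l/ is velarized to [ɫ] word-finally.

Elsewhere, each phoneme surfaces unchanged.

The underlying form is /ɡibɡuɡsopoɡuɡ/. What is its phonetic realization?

[ɡiβɡuɣsopoɣuɣ]

/ɡ/ — word-initial; rule 1 does not apply here → [ɡ].
/i/ — not in any rule's target class → [i].
Rule 1 applies to /b/ (between /i/ and /ɡ/: immediately after a vowel) → [β].
/ɡ/ (between /b/ and /u/) fails the environment for rule 1, so it stays [ɡ].
/u/ — not in any rule's target class → [u].
/ɡ/ meets the environment for rule 1 (immediately after a vowel) → [ɣ].
/s/ (between /ɡ/ and /o/) is in the target of rule 3 but the environment (between two vowels) is not met → [s].
/o/ — not in any rule's target class → [o].
/p/ (between /o/ and /o/) is unaffected → [p].
/o/ (between /p/ and /ɡ/) is unaffected → [o].
/ɡ/ (between /o/ and /u/) occurs immediately after a vowel → [ɣ] by rule 1.
/u/ (between /ɡ/ and /ɡ/): no rule targets it → [u].
/ɡ/ (word-final) occurs immediately after a vowel → [ɣ] by rule 1.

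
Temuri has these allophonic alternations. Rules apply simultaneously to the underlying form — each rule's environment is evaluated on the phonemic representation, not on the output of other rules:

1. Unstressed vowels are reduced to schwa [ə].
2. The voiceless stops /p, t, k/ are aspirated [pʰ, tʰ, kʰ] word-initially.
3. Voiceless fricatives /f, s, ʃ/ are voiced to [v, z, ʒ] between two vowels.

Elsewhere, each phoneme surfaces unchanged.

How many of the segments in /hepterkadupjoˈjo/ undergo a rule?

Segments that undergo a rule: /e/ → [ə] (rule 1); /e/ → [ə] (rule 1); /a/ → [ə] (rule 1); /u/ → [ə] (rule 1); /o/ → [ə] (rule 1).
All other segments surface unchanged.

5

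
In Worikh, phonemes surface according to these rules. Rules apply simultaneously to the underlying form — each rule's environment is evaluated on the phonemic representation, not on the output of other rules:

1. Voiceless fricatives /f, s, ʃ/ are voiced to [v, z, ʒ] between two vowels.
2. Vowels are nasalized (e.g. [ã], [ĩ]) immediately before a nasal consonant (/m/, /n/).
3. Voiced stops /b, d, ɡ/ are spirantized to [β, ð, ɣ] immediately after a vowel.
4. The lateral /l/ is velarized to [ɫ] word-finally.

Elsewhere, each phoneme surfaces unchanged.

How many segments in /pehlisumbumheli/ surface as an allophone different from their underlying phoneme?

3

Segments that undergo a rule: /s/ → [z] (rule 1); /u/ → [ũ] (rule 2); /u/ → [ũ] (rule 2).
All other segments surface unchanged.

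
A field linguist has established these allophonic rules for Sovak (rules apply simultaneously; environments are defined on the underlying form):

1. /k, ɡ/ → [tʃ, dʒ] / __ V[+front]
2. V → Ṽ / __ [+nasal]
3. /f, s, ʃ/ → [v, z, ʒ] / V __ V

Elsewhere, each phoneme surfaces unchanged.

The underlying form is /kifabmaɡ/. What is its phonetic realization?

[tʃivabmaɡ]

/k/ (word-initial) occurs before a front vowel → [tʃ] by rule 1.
/i/ (between /k/ and /f/) fails the environment for rule 2, so it stays [i].
/f/ — between /i/ and /a/, between two vowels — surfaces as [v] (rule 3).
/a/ — between /f/ and /b/; rule 2 does not apply here → [a].
/b/ stays [b].
/m/ (between /b/ and /a/): no rule targets it → [m].
/a/ (between /m/ and /ɡ/): rule 2 targets it, but not before a nasal consonant → unchanged [a].
/ɡ/ (word-final): rule 1 targets it, but not before a front vowel → unchanged [ɡ].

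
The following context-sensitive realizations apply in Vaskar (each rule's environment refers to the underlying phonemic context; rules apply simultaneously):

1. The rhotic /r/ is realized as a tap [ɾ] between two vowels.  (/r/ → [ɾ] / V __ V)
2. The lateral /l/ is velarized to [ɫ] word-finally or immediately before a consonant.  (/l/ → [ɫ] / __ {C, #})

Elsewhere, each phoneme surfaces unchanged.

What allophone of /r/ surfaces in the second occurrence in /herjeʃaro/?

/r/ (between /a/ and /o/): between two vowels, so rule 1 applies → [ɾ].

[ɾ]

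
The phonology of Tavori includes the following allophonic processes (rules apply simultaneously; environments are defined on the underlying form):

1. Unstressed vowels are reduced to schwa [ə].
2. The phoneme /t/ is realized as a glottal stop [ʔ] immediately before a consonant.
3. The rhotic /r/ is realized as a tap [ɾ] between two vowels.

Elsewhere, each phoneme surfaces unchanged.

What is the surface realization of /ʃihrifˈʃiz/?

[ʃəhrəfˈʃiz]

/i/ (between /ʃ/ and /h/) occurs in an unstressed syllable → [ə] by rule 1.
/r/ — between /h/ and /i/; rule 3 does not apply here → [r].
/i/ meets the environment for rule 1 (in an unstressed syllable) → [ə].
/i/ (between /ʃ/ and /z/) is in the target of rule 1 but the environment (in an unstressed syllable) is not met → [i].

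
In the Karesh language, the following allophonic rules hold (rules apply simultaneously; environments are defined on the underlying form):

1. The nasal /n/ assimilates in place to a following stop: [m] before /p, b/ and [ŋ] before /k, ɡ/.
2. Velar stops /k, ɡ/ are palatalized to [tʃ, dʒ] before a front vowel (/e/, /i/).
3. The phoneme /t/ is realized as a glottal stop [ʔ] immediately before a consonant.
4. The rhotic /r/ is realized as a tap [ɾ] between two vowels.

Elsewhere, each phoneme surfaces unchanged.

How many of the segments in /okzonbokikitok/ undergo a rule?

Segments that undergo a rule: /n/ → [m] (rule 1); /k/ → [tʃ] (rule 2); /k/ → [tʃ] (rule 2).
All other segments surface unchanged.

3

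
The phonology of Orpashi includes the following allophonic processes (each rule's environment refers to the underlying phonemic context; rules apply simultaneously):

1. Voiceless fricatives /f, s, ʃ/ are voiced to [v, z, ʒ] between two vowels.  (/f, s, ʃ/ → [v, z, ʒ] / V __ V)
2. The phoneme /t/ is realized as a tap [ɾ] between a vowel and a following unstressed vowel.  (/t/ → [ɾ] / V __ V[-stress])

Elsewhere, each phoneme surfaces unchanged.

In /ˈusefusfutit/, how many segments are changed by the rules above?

Segments that undergo a rule: /s/ → [z] (rule 1); /f/ → [v] (rule 1); /t/ → [ɾ] (rule 2).
All other segments surface unchanged.

3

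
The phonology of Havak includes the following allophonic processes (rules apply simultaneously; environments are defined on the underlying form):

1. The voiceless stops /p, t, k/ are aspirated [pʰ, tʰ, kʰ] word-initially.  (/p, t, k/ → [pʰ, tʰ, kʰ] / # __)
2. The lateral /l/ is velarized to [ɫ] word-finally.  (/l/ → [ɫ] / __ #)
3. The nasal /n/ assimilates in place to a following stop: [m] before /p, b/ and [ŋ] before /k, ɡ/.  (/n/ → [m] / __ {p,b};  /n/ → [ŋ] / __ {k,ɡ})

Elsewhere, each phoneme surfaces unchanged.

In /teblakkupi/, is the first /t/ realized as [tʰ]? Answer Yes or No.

/t/ (word-initial): word-initially, so rule 1 applies → [tʰ].
The actual realization is [tʰ], which matches [tʰ].

Yes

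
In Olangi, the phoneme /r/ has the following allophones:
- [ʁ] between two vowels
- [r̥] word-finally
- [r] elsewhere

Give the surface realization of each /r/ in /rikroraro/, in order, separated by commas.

Occurrence 1 (position 1): no conditioning environment matches → elsewhere allophone [r].
Occurrence 2 (position 4): no conditioning environment matches → elsewhere allophone [r].
Occurrence 3 (position 6): between two vowels → [ʁ].
Occurrence 4 (position 8): between two vowels → [ʁ].

[r], [r], [ʁ], [ʁ]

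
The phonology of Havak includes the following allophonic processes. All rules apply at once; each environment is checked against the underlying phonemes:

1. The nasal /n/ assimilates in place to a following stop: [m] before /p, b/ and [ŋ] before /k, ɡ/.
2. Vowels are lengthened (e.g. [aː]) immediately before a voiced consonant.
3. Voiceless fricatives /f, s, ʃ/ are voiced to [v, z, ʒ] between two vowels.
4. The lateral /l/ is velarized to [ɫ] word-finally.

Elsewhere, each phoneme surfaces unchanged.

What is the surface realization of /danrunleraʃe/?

/d/ — not in any rule's target class → [d].
/a/ (between /d/ and /n/) occurs before a voiced consonant → [aː] by rule 2.
/n/ (between /a/ and /r/) fails the environment for rule 1, so it stays [n].
/r/ — not in any rule's target class → [r].
/u/ (between /r/ and /n/): before a voiced consonant, so rule 2 applies → [uː].
/n/ (between /u/ and /l/) fails the environment for rule 1, so it stays [n].
/l/ (between /n/ and /e/): rule 4 targets it, but not word-finally → unchanged [l].
/e/ — between /l/ and /r/, before a voiced consonant — surfaces as [eː] (rule 2).
/r/ (between /e/ and /a/): no rule targets it → [r].
/a/ (between /r/ and /ʃ/): rule 2 targets it, but not before a voiced consonant → unchanged [a].
/ʃ/ (between /a/ and /e/) occurs between two vowels → [ʒ] by rule 3.
/e/ (word-final): rule 2 targets it, but not before a voiced consonant → unchanged [e].

[daːnruːnleːraʒe]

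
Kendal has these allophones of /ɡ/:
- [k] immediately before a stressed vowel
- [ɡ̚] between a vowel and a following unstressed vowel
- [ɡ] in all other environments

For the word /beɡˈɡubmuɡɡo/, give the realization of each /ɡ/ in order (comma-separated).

[ɡ], [k], [ɡ], [ɡ]

Occurrence 1 (position 3): no conditioning environment matches → elsewhere allophone [ɡ].
Occurrence 2 (position 4): immediately before a stressed vowel → [k].
Occurrence 3 (position 9): no conditioning environment matches → elsewhere allophone [ɡ].
Occurrence 4 (position 10): no conditioning environment matches → elsewhere allophone [ɡ].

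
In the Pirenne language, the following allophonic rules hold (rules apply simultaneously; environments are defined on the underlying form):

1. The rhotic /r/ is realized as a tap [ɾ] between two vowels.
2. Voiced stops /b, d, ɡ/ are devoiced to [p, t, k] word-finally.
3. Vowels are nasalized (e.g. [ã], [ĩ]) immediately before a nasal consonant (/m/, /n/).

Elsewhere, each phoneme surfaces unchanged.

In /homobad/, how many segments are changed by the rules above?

2

Segments that undergo a rule: /o/ → [õ] (rule 3); /d/ → [t] (rule 2).
All other segments surface unchanged.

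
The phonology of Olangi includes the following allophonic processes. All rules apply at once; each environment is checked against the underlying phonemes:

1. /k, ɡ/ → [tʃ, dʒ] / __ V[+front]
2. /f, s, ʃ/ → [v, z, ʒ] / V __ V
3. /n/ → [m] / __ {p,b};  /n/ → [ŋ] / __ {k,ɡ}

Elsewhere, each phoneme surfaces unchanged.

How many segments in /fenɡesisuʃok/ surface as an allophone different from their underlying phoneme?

5

Segments that undergo a rule: /n/ → [ŋ] (rule 3); /ɡ/ → [dʒ] (rule 1); /s/ → [z] (rule 2); /s/ → [z] (rule 2); /ʃ/ → [ʒ] (rule 2).
All other segments surface unchanged.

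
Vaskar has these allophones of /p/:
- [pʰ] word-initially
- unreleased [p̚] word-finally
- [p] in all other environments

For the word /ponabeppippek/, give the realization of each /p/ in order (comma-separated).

[pʰ], [p], [p], [p], [p]

Occurrence 1 (position 1): word-initially → [pʰ].
Occurrence 2 (position 7): no conditioning environment matches → elsewhere allophone [p].
Occurrence 3 (position 8): no conditioning environment matches → elsewhere allophone [p].
Occurrence 4 (position 10): no conditioning environment matches → elsewhere allophone [p].
Occurrence 5 (position 11): no conditioning environment matches → elsewhere allophone [p].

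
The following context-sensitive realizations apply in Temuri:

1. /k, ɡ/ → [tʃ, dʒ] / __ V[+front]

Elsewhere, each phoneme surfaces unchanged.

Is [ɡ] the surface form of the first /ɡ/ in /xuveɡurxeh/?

/ɡ/ (between /e/ and /u/): rule 1 targets it, but not before a front vowel → unchanged [ɡ].
The actual realization is [ɡ], which matches [ɡ].

Yes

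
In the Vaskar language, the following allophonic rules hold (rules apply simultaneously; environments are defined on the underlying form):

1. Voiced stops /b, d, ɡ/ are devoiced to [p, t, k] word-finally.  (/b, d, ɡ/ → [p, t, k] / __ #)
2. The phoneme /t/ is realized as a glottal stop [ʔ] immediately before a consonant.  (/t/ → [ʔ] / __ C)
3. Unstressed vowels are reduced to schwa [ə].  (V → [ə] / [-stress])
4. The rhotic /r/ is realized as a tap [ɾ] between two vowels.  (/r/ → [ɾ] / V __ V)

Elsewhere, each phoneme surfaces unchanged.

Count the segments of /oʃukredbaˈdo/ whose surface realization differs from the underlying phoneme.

Segments that undergo a rule: /o/ → [ə] (rule 3); /u/ → [ə] (rule 3); /e/ → [ə] (rule 3); /a/ → [ə] (rule 3).
All other segments surface unchanged.

4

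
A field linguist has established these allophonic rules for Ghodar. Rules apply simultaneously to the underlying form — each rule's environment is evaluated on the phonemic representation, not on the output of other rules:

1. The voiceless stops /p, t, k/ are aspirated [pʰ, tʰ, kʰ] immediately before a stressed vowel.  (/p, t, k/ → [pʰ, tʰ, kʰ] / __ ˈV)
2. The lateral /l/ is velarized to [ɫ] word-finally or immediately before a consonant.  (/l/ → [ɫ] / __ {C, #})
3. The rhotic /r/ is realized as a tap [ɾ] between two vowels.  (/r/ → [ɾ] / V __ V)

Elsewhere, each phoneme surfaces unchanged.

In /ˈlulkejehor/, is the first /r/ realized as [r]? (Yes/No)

/r/ (word-final) is in the target of rule 3 but the environment (between two vowels) is not met → [r].
The actual realization is [r], which matches [r].

Yes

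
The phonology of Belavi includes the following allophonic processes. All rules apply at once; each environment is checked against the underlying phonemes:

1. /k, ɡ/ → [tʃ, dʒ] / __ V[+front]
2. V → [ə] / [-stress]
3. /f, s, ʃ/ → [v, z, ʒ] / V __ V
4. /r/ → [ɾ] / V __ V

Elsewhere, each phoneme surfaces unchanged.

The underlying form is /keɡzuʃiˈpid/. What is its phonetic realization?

/k/ — word-initial, before a front vowel — surfaces as [tʃ] (rule 1).
Rule 2 applies to /e/ (between /k/ and /ɡ/: in an unstressed syllable) → [ə].
/ɡ/ (between /e/ and /z/) fails the environment for rule 1, so it stays [ɡ].
/u/ (between /z/ and /ʃ/) occurs in an unstressed syllable → [ə] by rule 2.
Rule 3 applies to /ʃ/ (between /u/ and /i/: between two vowels) → [ʒ].
/i/ — between /ʃ/ and /p/, in an unstressed syllable — surfaces as [ə] (rule 2).
/i/ (between /p/ and /d/): rule 2 targets it, but not in an unstressed syllable → unchanged [i].

[tʃəɡzəʒəˈpid]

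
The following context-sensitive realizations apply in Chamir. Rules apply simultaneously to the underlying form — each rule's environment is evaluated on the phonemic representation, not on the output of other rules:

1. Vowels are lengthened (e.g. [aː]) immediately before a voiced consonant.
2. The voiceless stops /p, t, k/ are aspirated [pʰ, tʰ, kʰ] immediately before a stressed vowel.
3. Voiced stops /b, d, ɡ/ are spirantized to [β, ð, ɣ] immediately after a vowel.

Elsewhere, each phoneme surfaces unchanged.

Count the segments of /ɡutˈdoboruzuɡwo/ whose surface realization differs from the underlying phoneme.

6

Segments that undergo a rule: /o/ → [oː] (rule 1); /b/ → [β] (rule 3); /o/ → [oː] (rule 1); /u/ → [uː] (rule 1); /u/ → [uː] (rule 1); /ɡ/ → [ɣ] (rule 3).
All other segments surface unchanged.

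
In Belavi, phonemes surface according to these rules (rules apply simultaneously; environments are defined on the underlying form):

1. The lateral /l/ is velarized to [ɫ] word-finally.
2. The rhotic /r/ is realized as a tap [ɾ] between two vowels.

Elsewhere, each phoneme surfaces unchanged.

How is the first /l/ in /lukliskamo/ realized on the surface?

[l]

/l/ (word-initial) is in the target of rule 1 but the environment (word-finally) is not met → [l].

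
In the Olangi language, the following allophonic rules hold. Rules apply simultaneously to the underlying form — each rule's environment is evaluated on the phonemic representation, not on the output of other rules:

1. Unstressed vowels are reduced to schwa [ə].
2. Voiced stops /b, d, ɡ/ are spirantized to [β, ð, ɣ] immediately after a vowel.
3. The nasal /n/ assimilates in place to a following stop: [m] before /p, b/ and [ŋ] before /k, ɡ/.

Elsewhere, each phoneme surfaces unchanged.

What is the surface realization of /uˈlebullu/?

[əˈleβəllə]

Rule 1 applies to /u/ (word-initial: in an unstressed syllable) → [ə].
/l/ — not in any rule's target class → [l].
/e/ (between /l/ and /b/) is in the target of rule 1 but the environment (in an unstressed syllable) is not met → [e].
/b/ meets the environment for rule 2 (immediately after a vowel) → [β].
Rule 1 applies to /u/ (between /b/ and /l/: in an unstressed syllable) → [ə].
/l/ stays [l].
/l/ — not in any rule's target class → [l].
/u/ meets the environment for rule 1 (in an unstressed syllable) → [ə].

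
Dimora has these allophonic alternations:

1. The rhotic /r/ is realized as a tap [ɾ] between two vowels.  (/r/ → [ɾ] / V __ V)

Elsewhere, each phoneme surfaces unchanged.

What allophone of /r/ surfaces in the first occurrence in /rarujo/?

[r]

/r/ (word-initial): rule 1 targets it, but not between two vowels → unchanged [r].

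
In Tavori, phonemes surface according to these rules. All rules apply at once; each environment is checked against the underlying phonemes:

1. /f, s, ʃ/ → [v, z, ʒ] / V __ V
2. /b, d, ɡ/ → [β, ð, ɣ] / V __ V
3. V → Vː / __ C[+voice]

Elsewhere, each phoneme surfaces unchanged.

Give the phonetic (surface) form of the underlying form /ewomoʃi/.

/e/ (word-initial) occurs before a voiced consonant → [eː] by rule 3.
/w/ — not in any rule's target class → [w].
/o/ — between /w/ and /m/, before a voiced consonant — surfaces as [oː] (rule 3).
/m/ stays [m].
/o/ (between /m/ and /ʃ/) is in the target of rule 3 but the environment (before a voiced consonant) is not met → [o].
/ʃ/ (between /o/ and /i/): between two vowels, so rule 1 applies → [ʒ].
/i/ — word-final; rule 3 does not apply here → [i].

[eːwoːmoʒi]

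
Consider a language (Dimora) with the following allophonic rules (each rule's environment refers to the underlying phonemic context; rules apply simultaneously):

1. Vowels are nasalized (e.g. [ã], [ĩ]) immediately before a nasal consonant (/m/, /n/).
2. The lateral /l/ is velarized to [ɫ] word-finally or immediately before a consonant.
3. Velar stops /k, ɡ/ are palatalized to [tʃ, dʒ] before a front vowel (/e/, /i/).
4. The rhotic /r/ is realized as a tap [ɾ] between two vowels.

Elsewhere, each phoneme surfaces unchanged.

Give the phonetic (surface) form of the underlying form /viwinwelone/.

/v/ stays [v].
/i/ (between /v/ and /w/) fails the environment for rule 1, so it stays [i].
/w/ stays [w].
Rule 1 applies to /i/ (between /w/ and /n/: before a nasal consonant) → [ĩ].
/n/ (between /i/ and /w/): no rule targets it → [n].
/w/ stays [w].
/e/ (between /w/ and /l/) fails the environment for rule 1, so it stays [e].
/l/ (between /e/ and /o/): rule 2 targets it, but not word-finally or immediately before a consonant → unchanged [l].
/o/ — between /l/ and /n/, before a nasal consonant — surfaces as [õ] (rule 1).
/n/ (between /o/ and /e/) is unaffected → [n].
/e/ (word-final) fails the environment for rule 1, so it stays [e].

[viwĩnwelõne]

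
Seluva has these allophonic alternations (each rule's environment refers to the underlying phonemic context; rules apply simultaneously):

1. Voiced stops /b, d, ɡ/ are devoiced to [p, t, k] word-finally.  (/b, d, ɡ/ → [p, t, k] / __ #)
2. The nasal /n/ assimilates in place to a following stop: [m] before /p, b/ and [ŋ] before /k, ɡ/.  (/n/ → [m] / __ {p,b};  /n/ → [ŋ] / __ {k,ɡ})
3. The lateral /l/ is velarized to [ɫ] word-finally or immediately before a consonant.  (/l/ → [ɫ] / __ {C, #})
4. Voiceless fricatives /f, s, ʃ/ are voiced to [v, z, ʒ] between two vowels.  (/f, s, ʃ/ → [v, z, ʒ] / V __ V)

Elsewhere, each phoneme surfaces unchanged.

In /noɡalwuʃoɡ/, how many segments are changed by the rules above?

Segments that undergo a rule: /l/ → [ɫ] (rule 3); /ʃ/ → [ʒ] (rule 4); /ɡ/ → [k] (rule 1).
All other segments surface unchanged.

3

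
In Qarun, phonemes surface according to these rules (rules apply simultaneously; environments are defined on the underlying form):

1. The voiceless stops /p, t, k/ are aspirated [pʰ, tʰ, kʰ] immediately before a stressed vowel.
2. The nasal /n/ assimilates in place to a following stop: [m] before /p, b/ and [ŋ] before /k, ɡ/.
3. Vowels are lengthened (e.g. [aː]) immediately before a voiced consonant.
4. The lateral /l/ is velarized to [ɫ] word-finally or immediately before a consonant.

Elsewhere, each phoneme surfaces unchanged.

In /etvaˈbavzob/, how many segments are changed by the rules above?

3

Segments that undergo a rule: /a/ → [aː] (rule 3); /a/ → [aː] (rule 3); /o/ → [oː] (rule 3).
All other segments surface unchanged.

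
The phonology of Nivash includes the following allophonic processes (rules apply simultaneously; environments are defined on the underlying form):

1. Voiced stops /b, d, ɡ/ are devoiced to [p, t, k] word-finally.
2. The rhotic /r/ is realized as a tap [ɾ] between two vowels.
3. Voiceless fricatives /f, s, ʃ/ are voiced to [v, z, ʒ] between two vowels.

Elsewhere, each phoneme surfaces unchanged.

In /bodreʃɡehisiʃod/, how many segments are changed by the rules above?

3

Segments that undergo a rule: /s/ → [z] (rule 3); /ʃ/ → [ʒ] (rule 3); /d/ → [t] (rule 1).
All other segments surface unchanged.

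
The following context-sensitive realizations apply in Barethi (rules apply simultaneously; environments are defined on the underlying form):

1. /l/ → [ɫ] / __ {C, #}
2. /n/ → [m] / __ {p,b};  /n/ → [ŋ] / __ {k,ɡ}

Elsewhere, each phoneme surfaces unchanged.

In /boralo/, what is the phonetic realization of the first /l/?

/l/ (between /a/ and /o/) fails the environment for rule 1, so it stays [l].

[l]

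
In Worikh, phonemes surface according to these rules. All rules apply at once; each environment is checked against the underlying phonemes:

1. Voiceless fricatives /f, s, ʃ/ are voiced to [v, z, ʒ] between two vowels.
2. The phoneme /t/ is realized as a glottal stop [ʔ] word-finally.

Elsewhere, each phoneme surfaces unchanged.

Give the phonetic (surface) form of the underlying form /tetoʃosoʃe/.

/t/ (word-initial) is in the target of rule 2 but the environment (word-finally) is not met → [t].
/e/ — not in any rule's target class → [e].
/t/ (between /e/ and /o/) is in the target of rule 2 but the environment (word-finally) is not met → [t].
/o/ stays [o].
/ʃ/ (between /o/ and /o/) occurs between two vowels → [ʒ] by rule 1.
/o/ (between /ʃ/ and /s/) is unaffected → [o].
/s/ (between /o/ and /o/): between two vowels, so rule 1 applies → [z].
/o/ — not in any rule's target class → [o].
/ʃ/ — between /o/ and /e/, between two vowels — surfaces as [ʒ] (rule 1).
/e/ (word-final): no rule targets it → [e].

[tetoʒozoʒe]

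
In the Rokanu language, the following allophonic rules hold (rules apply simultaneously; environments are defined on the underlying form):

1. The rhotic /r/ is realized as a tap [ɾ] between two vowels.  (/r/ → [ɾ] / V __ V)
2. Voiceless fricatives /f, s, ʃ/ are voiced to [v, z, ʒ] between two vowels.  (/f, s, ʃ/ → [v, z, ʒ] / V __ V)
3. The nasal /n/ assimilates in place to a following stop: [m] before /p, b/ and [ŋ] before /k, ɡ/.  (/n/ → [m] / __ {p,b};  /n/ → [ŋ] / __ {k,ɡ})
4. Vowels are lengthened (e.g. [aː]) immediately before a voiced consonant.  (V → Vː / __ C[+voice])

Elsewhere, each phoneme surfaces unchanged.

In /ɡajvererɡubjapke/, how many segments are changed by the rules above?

Segments that undergo a rule: /a/ → [aː] (rule 4); /e/ → [eː] (rule 4); /r/ → [ɾ] (rule 1); /e/ → [eː] (rule 4); /u/ → [uː] (rule 4).
All other segments surface unchanged.

5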